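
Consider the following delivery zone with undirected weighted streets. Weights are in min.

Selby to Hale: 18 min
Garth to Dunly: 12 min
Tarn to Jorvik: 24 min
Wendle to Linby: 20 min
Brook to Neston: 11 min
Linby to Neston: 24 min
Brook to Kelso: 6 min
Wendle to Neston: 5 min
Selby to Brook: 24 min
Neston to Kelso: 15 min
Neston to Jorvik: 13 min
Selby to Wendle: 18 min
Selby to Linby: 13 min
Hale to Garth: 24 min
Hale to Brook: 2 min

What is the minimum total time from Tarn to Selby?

Running Dijkstra from Tarn:
Tarn: 0
Jorvik: 24  (via Tarn)
Neston: 37  (via Jorvik)
Wendle: 42  (via Neston)
Brook: 48  (via Neston)
Hale: 50  (via Brook)
Kelso: 52  (via Neston)
Selby: 60  (via Wendle)
Shortest route: Tarn–Jorvik–Neston–Wendle–Selby = 60 min.

60 min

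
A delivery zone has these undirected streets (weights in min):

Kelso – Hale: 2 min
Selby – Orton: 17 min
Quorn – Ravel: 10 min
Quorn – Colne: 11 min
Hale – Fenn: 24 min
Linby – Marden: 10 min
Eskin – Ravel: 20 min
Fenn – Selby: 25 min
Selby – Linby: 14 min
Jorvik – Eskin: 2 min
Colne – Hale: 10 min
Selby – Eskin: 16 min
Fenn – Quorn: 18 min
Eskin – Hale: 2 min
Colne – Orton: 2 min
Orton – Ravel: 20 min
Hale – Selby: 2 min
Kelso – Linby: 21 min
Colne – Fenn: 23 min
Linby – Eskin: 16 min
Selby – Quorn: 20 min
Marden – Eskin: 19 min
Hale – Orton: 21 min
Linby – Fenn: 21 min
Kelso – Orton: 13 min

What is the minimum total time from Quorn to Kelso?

23 min

Shortest distances from Quorn:
Quorn: 0
Ravel: 10  (via Quorn)
Colne: 11  (via Quorn)
Orton: 13  (via Colne)
Fenn: 18  (via Quorn)
Selby: 20  (via Quorn)
Hale: 21  (via Colne)
Kelso: 23  (via Hale)
Shortest route: Quorn → Colne → Hale → Kelso = 23 min.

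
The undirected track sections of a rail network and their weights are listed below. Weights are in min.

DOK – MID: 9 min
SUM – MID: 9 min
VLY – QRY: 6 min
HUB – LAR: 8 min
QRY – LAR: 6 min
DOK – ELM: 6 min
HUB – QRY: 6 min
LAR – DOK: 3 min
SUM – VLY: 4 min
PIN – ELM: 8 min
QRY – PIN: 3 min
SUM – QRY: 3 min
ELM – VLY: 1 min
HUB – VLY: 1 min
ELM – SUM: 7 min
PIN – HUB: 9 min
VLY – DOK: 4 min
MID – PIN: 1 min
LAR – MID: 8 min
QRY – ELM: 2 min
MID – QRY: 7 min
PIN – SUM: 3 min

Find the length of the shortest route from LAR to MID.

Candidate routes:
LAR → DOK → MID: 3+9 = 12
LAR → QRY → PIN → MID: 6+3+1 = 10
LAR → MID: 8 = 8
The minimum is 8 min via LAR → MID.

8 min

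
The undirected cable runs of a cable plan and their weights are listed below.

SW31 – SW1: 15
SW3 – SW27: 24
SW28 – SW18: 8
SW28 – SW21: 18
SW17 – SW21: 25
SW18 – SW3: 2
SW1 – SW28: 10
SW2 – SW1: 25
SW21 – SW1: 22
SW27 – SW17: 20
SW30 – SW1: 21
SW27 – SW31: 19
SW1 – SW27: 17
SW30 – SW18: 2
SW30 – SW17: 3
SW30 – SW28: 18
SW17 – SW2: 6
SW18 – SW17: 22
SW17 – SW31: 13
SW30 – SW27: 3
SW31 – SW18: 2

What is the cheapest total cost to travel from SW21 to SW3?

Running Dijkstra from SW21:
SW21: 0
SW28: 18  (via SW21)
SW1: 22  (via SW21)
SW17: 25  (via SW21)
SW18: 26  (via SW28)
SW30: 28  (via SW17)
SW31: 28  (via SW18)
SW3: 28  (via SW18)
Shortest route: SW21–SW28–SW18–SW3 = 28.

28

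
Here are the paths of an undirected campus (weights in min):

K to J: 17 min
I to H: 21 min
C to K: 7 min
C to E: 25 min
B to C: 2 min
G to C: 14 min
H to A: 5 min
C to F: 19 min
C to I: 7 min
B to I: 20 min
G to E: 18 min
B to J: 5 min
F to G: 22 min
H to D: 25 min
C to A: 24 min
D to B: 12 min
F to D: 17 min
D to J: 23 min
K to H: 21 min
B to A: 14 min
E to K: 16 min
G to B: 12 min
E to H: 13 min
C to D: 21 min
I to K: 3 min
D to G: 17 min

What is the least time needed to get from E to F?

40 min

Running Dijkstra from E:
E: 0
H: 13  (via E)
K: 16  (via E)
A: 18  (via H)
G: 18  (via E)
I: 19  (via K)
C: 23  (via K)
B: 25  (via C)
J: 30  (via B)
D: 35  (via G)
F: 40  (via G)
Shortest route: E–G–F = 40 min.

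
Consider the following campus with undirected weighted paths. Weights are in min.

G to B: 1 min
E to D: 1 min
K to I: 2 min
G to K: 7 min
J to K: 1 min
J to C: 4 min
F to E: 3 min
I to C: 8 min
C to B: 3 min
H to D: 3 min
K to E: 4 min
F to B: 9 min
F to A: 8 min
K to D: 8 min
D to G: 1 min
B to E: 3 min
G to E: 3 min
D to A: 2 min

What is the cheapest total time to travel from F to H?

7 min

Running Dijkstra from F:
F: 0
E: 3  (via F)
D: 4  (via E)
G: 5  (via D)
A: 6  (via D)
B: 6  (via E)
H: 7  (via D)
Shortest route: F → E → D → H = 7 min.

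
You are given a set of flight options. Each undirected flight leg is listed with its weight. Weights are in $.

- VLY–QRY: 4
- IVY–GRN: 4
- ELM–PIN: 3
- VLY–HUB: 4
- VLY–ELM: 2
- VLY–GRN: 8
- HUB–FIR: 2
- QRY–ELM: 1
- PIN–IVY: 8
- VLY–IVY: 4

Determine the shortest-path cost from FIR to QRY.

Running Dijkstra from FIR:
FIR: 0
HUB: 2  (via FIR)
VLY: 6  (via HUB)
ELM: 8  (via VLY)
QRY: 9  (via ELM)
Shortest route: FIR–HUB–VLY–ELM–QRY = $9.

$9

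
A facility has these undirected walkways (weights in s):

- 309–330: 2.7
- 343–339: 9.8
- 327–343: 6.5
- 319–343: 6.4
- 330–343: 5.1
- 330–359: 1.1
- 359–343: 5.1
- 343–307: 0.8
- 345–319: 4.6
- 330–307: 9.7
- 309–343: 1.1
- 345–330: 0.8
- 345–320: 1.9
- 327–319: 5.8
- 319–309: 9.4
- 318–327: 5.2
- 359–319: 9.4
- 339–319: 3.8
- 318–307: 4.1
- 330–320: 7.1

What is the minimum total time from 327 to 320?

12.3 s

Enumerating some paths:
327 → 343 → 330 → 345 → 320: 6.5+5.1+0.8+1.9 = 14.3
327 → 343 → 309 → 330 → 345 → 320: 6.5+1.1+2.7+0.8+1.9 = 13
327 → 343 → 359 → 330 → 345 → 320: 6.5+5.1+1.1+0.8+1.9 = 15.4
327 → 319 → 345 → 320: 5.8+4.6+1.9 = 12.3
The minimum is 12.3 s via 327 → 319 → 345 → 320.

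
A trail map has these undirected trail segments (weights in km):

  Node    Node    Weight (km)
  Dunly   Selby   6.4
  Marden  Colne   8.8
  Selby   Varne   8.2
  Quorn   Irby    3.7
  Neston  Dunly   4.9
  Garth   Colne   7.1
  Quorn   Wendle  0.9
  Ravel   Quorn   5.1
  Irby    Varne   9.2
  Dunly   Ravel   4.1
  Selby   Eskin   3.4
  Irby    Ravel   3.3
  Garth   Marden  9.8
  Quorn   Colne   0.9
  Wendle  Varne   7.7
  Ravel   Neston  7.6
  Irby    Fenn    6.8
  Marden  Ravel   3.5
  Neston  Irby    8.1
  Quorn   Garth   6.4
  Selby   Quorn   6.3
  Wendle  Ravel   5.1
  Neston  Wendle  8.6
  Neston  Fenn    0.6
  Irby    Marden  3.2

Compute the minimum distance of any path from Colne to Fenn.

11 km

Enumerating some paths:
Colne–Quorn–Wendle–Neston–Fenn: 0.9+0.9+8.6+0.6 = 11
Colne–Quorn–Irby–Neston–Fenn: 0.9+3.7+8.1+0.6 = 13.3
Colne–Quorn–Irby–Fenn: 0.9+3.7+6.8 = 11.4
Colne–Quorn–Ravel–Neston–Fenn: 0.9+5.1+7.6+0.6 = 14.2
Cheapest is Colne–Quorn–Wendle–Neston–Fenn at 11 km.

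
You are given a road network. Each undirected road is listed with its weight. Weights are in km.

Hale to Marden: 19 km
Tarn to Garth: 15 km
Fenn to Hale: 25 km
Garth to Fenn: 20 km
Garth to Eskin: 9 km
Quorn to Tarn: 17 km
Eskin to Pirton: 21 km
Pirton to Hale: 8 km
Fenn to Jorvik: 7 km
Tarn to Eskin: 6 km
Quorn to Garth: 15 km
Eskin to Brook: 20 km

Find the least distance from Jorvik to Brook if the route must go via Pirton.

Best Jorvik to Pirton: Jorvik → Fenn → Hale → Pirton costing 40
Best Pirton to Brook: Pirton → Eskin → Brook costing 41
Total via Pirton: 40 + 41 = 81 km.

81 km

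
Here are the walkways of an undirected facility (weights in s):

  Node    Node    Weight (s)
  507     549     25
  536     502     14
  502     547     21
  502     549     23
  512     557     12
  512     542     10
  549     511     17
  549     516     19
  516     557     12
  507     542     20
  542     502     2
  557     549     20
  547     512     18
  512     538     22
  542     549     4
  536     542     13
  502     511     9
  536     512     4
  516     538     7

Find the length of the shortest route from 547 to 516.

Enumerating some paths:
547 → 512 → 538 → 516: 18+22+7 = 47
547 → 502 → 542 → 549 → 516: 21+2+4+19 = 46
547 → 512 → 557 → 516: 18+12+12 = 42
547 → 512 → 542 → 549 → 516: 18+10+4+19 = 51
The minimum is 42 s via 547 → 512 → 557 → 516.

42 s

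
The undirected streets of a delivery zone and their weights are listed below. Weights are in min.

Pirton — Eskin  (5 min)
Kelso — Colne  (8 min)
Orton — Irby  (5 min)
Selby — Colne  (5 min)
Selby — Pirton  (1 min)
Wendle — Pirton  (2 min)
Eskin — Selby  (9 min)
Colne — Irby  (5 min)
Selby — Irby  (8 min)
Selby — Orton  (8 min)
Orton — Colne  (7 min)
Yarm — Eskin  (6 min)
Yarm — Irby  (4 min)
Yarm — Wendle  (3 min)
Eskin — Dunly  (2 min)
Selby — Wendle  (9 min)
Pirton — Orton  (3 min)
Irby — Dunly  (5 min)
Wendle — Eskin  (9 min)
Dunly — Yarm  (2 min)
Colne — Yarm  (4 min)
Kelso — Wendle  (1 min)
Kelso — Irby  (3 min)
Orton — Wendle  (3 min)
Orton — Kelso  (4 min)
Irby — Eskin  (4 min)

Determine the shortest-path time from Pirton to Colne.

6 min

Settle nodes by increasing distance from Pirton:
Pirton: 0
Selby: 1  (via Pirton)
Wendle: 2  (via Pirton)
Kelso: 3  (via Wendle)
Orton: 3  (via Pirton)
Eskin: 5  (via Pirton)
Yarm: 5  (via Wendle)
Colne: 6  (via Selby)
Shortest route: Pirton → Selby → Colne = 6 min.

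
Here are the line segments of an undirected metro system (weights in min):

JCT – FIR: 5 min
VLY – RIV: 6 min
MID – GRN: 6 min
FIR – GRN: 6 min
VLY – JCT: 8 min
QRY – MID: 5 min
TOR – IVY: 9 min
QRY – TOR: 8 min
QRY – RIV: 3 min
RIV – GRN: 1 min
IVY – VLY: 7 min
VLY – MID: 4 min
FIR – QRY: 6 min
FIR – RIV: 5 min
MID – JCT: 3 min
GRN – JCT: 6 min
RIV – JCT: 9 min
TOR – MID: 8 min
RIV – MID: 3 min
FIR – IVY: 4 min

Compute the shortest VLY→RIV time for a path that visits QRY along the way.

12 min

Shortest VLY→QRY: VLY → MID → QRY = 9
Shortest QRY→RIV: QRY → RIV = 3
Total via QRY: 9 + 3 = 12 min.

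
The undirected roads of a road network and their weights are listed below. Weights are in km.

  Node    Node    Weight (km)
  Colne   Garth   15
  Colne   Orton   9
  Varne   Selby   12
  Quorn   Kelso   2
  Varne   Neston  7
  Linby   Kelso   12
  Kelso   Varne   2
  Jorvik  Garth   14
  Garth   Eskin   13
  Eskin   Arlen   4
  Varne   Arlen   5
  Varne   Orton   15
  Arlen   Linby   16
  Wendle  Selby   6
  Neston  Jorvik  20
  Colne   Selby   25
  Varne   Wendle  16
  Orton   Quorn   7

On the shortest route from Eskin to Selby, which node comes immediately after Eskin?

Arlen

Candidate routes:
Eskin - Arlen - Varne - Wendle - Selby: 4+5+16+6 = 31
Eskin - Arlen - Linby - Kelso - Varne - Selby: 4+16+12+2+12 = 46
Eskin - Arlen - Varne - Selby: 4+5+12 = 21
Cheapest is Eskin - Arlen - Varne - Selby at 21 km.
So from Eskin the first move is to Arlen.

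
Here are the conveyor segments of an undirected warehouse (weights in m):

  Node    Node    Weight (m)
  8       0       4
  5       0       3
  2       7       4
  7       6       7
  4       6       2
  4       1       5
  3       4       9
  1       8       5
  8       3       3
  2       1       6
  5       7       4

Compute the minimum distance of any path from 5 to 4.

13 m

Running Dijkstra from 5:
5: 0
0: 3  (via 5)
7: 4  (via 5)
8: 7  (via 0)
2: 8  (via 7)
3: 10  (via 8)
6: 11  (via 7)
1: 12  (via 8)
4: 13  (via 6)
Shortest route: 5 → 7 → 6 → 4 = 13 m.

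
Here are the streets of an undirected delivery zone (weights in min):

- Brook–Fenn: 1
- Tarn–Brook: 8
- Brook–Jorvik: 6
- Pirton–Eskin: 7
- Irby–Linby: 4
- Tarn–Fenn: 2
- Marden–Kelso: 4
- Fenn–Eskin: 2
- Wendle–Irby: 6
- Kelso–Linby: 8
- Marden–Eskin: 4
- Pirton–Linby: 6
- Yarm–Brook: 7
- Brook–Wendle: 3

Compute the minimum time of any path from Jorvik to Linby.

19 min

Running Dijkstra from Jorvik:
Jorvik: 0
Brook: 6  (via Jorvik)
Fenn: 7  (via Brook)
Eskin: 9  (via Fenn)
Tarn: 9  (via Fenn)
Wendle: 9  (via Brook)
Yarm: 13  (via Brook)
Marden: 13  (via Eskin)
Irby: 15  (via Wendle)
Pirton: 16  (via Eskin)
Kelso: 17  (via Marden)
Linby: 19  (via Irby)
Shortest route: Jorvik → Brook → Wendle → Irby → Linby = 19 min.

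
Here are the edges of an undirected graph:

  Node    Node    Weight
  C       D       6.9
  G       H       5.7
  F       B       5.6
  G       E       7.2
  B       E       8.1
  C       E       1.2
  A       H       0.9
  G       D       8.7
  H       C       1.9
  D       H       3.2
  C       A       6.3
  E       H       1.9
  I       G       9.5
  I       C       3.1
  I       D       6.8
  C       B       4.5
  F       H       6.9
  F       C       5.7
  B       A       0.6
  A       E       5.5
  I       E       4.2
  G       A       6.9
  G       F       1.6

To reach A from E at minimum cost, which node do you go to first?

H

Enumerating some paths:
E → C → H → A: 1.2+1.9+0.9 = 4
E → H → A: 1.9+0.9 = 2.8
E → C → B → A: 1.2+4.5+0.6 = 6.3
E → A: 5.5 = 5.5
The minimum is 2.8 via E → H → A.
So from E the first move is to H.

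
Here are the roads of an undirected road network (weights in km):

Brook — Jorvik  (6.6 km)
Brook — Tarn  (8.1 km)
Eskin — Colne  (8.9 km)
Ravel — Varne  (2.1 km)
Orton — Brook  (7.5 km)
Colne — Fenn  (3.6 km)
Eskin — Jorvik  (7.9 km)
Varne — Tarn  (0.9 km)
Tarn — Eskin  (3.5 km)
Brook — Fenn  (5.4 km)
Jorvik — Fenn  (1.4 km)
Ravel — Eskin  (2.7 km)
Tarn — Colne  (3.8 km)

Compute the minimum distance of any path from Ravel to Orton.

18.6 km

Enumerating some paths:
Ravel → Eskin → Tarn → Brook → Orton: 2.7+3.5+8.1+7.5 = 21.8
Ravel → Varne → Tarn → Brook → Orton: 2.1+0.9+8.1+7.5 = 18.6
The minimum is 18.6 km via Ravel → Varne → Tarn → Brook → Orton.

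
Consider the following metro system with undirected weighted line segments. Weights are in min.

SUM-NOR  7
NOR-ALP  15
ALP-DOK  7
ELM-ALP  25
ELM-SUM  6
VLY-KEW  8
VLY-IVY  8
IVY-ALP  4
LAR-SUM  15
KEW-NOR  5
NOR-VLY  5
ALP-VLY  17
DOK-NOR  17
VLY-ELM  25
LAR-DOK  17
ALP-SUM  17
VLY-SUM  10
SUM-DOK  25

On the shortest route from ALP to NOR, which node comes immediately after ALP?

NOR

Compare a few routes:
ALP–VLY–NOR: 17+5 = 22
ALP–IVY–VLY–NOR: 4+8+5 = 17
ALP–NOR: 15 = 15
The minimum is 15 min via ALP–NOR.
So from ALP the first move is to NOR.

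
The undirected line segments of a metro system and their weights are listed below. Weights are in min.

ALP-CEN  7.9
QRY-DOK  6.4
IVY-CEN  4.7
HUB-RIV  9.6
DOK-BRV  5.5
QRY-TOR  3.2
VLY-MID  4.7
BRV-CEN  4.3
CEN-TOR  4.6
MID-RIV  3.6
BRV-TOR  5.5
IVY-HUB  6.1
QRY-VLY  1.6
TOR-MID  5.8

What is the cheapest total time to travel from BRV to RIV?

14.9 min

Settle nodes by increasing distance from BRV:
BRV: 0
CEN: 4.3  (via BRV)
TOR: 5.5  (via BRV)
DOK: 5.5  (via BRV)
QRY: 8.7  (via TOR)
IVY: 9  (via CEN)
VLY: 10.3  (via QRY)
MID: 11.3  (via TOR)
ALP: 12.2  (via CEN)
RIV: 14.9  (via MID)
Shortest route: BRV → TOR → MID → RIV = 14.9 min.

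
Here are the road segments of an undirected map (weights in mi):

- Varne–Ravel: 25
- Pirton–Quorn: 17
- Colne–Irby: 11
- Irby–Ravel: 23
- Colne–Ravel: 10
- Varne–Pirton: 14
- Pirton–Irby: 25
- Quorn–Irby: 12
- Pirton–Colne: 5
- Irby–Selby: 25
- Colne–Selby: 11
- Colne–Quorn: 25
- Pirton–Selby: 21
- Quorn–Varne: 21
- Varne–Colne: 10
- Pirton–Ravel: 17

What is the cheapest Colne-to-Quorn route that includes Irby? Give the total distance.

23 mi

Shortest Colne→Irby: Colne → Irby = 11
Best Irby to Quorn: Irby → Quorn costing 12
Total via Irby: 11 + 12 = 23 mi.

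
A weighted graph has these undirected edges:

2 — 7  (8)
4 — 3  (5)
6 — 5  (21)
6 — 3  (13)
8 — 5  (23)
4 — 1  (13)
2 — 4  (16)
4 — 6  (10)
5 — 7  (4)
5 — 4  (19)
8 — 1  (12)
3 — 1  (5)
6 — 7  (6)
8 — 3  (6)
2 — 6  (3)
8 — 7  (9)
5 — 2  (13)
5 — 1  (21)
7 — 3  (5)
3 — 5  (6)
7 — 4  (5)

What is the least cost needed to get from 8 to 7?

Compare a few routes:
8 - 7: 9 = 9
8 - 3 - 5 - 7: 6+6+4 = 16
8 - 3 - 7: 6+5 = 11
8 - 3 - 4 - 7: 6+5+5 = 16
The minimum is 9 via 8 - 7.

9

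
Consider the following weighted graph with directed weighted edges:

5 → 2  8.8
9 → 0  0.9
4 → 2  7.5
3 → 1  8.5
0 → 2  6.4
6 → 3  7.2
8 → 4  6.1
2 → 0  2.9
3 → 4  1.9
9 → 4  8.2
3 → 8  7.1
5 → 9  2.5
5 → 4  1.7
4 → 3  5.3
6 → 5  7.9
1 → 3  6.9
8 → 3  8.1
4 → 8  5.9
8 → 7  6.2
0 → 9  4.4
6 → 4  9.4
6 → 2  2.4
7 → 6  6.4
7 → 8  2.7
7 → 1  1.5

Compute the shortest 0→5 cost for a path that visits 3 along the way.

45.5

Best 0 to 3: 0–9–4–3 costing 17.9
Best 3 to 5: 3–8–7–6–5 costing 27.6
Total via 3: 17.9 + 27.6 = 45.5.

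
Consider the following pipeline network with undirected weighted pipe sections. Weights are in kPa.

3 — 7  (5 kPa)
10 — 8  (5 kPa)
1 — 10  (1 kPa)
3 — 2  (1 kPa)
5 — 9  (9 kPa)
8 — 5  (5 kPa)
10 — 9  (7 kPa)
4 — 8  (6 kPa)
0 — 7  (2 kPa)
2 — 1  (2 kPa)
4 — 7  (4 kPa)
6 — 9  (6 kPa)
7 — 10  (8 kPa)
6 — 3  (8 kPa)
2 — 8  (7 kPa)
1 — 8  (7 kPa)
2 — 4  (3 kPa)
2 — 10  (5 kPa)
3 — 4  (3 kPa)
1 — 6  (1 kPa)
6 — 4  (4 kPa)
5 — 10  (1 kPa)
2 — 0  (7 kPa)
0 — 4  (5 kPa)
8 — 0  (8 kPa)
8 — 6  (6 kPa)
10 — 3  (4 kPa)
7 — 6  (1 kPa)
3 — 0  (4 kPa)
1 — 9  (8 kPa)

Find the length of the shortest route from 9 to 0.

9 kPa

Running Dijkstra from 9:
9: 0
6: 6  (via 9)
1: 7  (via 6)
7: 7  (via 6)
10: 7  (via 9)
5: 8  (via 10)
0: 9  (via 7)
Shortest route: 9 → 6 → 7 → 0 = 9 kPa.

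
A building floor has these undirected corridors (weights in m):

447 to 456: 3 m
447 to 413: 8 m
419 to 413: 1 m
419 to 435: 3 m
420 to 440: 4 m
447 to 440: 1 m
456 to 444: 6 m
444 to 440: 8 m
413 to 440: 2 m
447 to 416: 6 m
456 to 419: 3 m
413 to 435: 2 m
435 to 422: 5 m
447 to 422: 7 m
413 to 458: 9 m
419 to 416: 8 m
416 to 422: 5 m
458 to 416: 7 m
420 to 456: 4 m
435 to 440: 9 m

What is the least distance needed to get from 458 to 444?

Running Dijkstra from 458:
458: 0
416: 7  (via 458)
413: 9  (via 458)
419: 10  (via 413)
440: 11  (via 413)
435: 11  (via 413)
447: 12  (via 440)
422: 12  (via 416)
456: 13  (via 419)
420: 15  (via 440)
444: 19  (via 440)
Shortest route: 458–413–440–444 = 19 m.

19 m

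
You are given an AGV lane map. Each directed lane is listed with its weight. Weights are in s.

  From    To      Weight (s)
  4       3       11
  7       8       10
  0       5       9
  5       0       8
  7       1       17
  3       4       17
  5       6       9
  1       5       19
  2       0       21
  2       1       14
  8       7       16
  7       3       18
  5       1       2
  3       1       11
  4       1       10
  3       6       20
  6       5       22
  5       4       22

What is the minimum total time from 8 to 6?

Shortest distances from 8:
8: 0
7: 16  (via 8)
1: 33  (via 7)
3: 34  (via 7)
4: 51  (via 3)
5: 52  (via 1)
6: 54  (via 3)
Shortest route: 8–7–3–6 = 54 s.

54 s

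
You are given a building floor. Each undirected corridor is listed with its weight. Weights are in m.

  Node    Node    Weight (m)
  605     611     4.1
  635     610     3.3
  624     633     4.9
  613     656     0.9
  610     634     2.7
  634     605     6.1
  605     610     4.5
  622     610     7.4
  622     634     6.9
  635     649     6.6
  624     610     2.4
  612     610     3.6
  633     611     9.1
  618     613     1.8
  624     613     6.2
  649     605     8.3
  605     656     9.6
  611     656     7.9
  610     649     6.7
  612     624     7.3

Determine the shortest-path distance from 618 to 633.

Enumerating some paths:
618 - 613 - 656 - 611 - 633: 1.8+0.9+7.9+9.1 = 19.7
618 - 613 - 624 - 633: 1.8+6.2+4.9 = 12.9
Cheapest is 618 - 613 - 624 - 633 at 12.9 m.

12.9 m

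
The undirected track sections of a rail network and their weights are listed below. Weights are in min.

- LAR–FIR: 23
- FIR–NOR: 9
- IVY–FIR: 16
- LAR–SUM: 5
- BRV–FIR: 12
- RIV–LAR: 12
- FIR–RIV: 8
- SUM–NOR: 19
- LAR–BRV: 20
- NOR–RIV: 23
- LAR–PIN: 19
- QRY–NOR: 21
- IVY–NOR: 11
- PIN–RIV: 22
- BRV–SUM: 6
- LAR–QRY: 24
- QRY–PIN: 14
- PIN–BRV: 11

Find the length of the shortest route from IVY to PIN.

39 min

Shortest distances from IVY:
IVY: 0
NOR: 11  (via IVY)
FIR: 16  (via IVY)
RIV: 24  (via FIR)
BRV: 28  (via FIR)
SUM: 30  (via NOR)
QRY: 32  (via NOR)
LAR: 35  (via SUM)
PIN: 39  (via BRV)
Shortest route: IVY → FIR → BRV → PIN = 39 min.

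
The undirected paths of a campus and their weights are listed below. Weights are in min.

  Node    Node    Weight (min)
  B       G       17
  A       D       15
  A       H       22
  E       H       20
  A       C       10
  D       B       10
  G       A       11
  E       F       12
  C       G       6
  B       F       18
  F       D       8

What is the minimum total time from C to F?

Shortest distances from C:
C: 0
G: 6  (via C)
A: 10  (via C)
B: 23  (via G)
D: 25  (via A)
H: 32  (via A)
F: 33  (via D)
Shortest route: C → A → D → F = 33 min.

33 min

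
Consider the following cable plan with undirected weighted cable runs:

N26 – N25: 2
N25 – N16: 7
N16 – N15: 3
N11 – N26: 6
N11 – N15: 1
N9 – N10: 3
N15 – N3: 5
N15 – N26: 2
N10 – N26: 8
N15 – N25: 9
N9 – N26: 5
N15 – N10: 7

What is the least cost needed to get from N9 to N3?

Enumerating some paths:
N9–N26–N15–N3: 5+2+5 = 12
N9–N26–N11–N15–N3: 5+6+1+5 = 17
N9–N10–N15–N3: 3+7+5 = 15
Cheapest is N9–N26–N15–N3 at 12.

12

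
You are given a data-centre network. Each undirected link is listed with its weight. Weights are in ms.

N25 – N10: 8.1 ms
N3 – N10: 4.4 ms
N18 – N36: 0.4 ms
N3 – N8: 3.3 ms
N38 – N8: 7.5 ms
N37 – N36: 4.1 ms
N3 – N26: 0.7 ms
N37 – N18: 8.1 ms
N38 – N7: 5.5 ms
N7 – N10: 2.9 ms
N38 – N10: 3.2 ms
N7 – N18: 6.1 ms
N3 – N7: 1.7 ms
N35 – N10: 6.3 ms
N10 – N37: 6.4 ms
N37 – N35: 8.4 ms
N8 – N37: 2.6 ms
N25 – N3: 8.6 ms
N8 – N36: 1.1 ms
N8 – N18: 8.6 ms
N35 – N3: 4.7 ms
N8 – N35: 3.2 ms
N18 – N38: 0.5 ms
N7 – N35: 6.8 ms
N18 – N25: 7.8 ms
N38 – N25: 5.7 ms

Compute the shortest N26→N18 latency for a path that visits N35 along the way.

10.1 ms

Best N26 to N35: N26–N3–N35 costing 5.4
Shortest N35→N18: N35–N8–N36–N18 = 4.7
Total via N35: 5.4 + 4.7 = 10.1 ms.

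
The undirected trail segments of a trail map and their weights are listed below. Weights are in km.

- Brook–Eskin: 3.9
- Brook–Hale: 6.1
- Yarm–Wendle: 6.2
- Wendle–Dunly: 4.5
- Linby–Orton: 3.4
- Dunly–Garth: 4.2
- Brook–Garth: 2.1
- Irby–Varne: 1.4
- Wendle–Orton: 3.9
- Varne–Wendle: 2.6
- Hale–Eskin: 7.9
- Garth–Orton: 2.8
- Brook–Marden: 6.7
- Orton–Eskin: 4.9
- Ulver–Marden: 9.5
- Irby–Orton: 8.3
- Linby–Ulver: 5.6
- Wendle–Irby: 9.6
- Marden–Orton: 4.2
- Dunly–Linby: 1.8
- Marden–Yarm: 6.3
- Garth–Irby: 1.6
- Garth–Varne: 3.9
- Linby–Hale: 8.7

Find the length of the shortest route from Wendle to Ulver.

Shortest distances from Wendle:
Wendle: 0
Varne: 2.6  (via Wendle)
Orton: 3.9  (via Wendle)
Irby: 4  (via Varne)
Dunly: 4.5  (via Wendle)
Garth: 5.6  (via Irby)
Yarm: 6.2  (via Wendle)
Linby: 6.3  (via Dunly)
Brook: 7.7  (via Garth)
Marden: 8.1  (via Orton)
Eskin: 8.8  (via Orton)
Ulver: 11.9  (via Linby)
Shortest route: Wendle → Dunly → Linby → Ulver = 11.9 km.

11.9 km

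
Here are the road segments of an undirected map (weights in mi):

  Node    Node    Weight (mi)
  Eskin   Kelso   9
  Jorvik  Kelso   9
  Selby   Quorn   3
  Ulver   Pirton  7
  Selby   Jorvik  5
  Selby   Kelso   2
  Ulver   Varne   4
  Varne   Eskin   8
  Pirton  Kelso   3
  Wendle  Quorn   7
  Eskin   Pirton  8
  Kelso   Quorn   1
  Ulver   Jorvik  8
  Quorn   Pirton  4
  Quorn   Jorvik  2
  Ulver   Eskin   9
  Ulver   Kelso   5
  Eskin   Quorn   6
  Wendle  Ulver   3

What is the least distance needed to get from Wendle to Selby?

Shortest distances from Wendle:
Wendle: 0
Ulver: 3  (via Wendle)
Quorn: 7  (via Wendle)
Varne: 7  (via Ulver)
Kelso: 8  (via Ulver)
Jorvik: 9  (via Quorn)
Selby: 10  (via Quorn)
Shortest route: Wendle → Quorn → Selby = 10 mi.

10 mi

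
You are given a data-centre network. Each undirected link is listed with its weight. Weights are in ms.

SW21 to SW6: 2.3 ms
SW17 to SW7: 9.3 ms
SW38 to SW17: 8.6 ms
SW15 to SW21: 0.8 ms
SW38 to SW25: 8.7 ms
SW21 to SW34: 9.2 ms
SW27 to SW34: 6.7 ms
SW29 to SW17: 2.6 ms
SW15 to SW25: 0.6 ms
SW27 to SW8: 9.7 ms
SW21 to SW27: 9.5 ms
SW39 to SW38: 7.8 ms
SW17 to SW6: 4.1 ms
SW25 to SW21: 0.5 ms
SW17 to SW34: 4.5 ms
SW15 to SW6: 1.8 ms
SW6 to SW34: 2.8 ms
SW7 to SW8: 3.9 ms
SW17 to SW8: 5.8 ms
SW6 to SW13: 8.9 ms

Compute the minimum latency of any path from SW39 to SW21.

Compare a few routes:
SW39–SW38–SW25–SW15–SW6–SW21: 7.8+8.7+0.6+1.8+2.3 = 21.2
SW39–SW38–SW25–SW21: 7.8+8.7+0.5 = 17
SW39–SW38–SW25–SW15–SW21: 7.8+8.7+0.6+0.8 = 17.9
Cheapest is SW39–SW38–SW25–SW21 at 17 ms.

17 ms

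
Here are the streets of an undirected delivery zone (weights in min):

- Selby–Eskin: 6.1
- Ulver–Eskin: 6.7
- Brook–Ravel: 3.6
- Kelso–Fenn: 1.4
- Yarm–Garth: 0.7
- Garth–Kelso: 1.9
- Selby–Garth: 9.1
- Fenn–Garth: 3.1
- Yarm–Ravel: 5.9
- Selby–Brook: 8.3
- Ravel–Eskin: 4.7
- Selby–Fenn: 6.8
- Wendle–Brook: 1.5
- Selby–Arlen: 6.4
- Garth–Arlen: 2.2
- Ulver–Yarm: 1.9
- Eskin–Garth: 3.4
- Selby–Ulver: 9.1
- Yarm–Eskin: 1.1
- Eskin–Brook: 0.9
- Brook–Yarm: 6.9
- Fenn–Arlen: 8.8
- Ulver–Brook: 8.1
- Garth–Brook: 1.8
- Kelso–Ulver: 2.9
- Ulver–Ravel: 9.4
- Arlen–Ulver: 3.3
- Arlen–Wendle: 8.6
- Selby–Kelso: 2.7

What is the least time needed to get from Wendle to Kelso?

5.2 min

Enumerating some paths:
Wendle–Brook–Garth–Fenn–Kelso: 1.5+1.8+3.1+1.4 = 7.8
Wendle–Brook–Eskin–Yarm–Garth–Kelso: 1.5+0.9+1.1+0.7+1.9 = 6.1
Wendle–Brook–Eskin–Garth–Kelso: 1.5+0.9+3.4+1.9 = 7.7
Wendle–Brook–Garth–Kelso: 1.5+1.8+1.9 = 5.2
The minimum is 5.2 min via Wendle–Brook–Garth–Kelso.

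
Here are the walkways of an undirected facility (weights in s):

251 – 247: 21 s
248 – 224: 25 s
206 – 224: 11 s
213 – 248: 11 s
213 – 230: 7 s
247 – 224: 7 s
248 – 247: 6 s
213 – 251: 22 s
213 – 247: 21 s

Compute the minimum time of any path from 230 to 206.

42 s

Shortest distances from 230:
230: 0
213: 7  (via 230)
248: 18  (via 213)
247: 24  (via 248)
251: 29  (via 213)
224: 31  (via 247)
206: 42  (via 224)
Shortest route: 230–213–248–247–224–206 = 42 s.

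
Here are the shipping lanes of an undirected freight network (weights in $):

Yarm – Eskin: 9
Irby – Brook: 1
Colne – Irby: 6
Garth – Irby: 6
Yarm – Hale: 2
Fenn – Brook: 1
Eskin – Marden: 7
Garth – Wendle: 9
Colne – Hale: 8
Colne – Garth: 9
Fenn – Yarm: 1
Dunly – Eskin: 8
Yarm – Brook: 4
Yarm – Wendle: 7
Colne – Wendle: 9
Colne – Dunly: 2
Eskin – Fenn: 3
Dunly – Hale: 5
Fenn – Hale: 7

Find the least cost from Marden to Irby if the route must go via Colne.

$23

Shortest Marden→Colne: Marden → Eskin → Dunly → Colne = 17
Best Colne to Irby: Colne → Irby costing 6
Total via Colne: 17 + 6 = $23.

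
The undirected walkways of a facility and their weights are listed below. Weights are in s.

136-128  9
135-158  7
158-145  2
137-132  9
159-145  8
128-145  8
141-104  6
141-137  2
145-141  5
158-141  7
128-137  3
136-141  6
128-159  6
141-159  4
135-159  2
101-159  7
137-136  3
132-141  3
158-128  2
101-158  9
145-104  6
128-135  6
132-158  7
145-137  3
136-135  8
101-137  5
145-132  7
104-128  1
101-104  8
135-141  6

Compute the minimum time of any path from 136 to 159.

Settle nodes by increasing distance from 136:
136: 0
137: 3  (via 136)
141: 5  (via 137)
128: 6  (via 137)
145: 6  (via 137)
104: 7  (via 128)
158: 8  (via 128)
132: 8  (via 141)
101: 8  (via 137)
135: 8  (via 136)
159: 9  (via 141)
Shortest route: 136–137–141–159 = 9 s.

9 s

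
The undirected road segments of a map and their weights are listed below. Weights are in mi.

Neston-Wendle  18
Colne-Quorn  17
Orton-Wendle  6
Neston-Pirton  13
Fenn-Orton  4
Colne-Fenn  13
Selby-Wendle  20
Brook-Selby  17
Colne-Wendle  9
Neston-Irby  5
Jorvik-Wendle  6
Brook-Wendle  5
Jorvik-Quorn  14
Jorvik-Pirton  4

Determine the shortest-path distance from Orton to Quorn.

Compare a few routes:
Orton → Fenn → Colne → Quorn: 4+13+17 = 34
Orton → Fenn → Colne → Wendle → Jorvik → Quorn: 4+13+9+6+14 = 46
Orton → Wendle → Colne → Quorn: 6+9+17 = 32
Orton → Wendle → Jorvik → Quorn: 6+6+14 = 26
The minimum is 26 mi via Orton → Wendle → Jorvik → Quorn.

26 mi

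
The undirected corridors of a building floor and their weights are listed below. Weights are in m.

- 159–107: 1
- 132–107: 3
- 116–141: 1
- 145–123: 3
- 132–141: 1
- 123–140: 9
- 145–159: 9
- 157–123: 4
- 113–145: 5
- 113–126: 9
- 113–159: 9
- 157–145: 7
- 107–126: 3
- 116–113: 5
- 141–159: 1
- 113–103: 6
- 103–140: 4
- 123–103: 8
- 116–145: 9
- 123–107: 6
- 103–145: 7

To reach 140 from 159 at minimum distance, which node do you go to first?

Compare a few routes:
159 → 141 → 116 → 113 → 103 → 140: 1+1+5+6+4 = 17
159 → 107 → 123 → 103 → 140: 1+6+8+4 = 19
159 → 107 → 123 → 140: 1+6+9 = 16
159 → 113 → 103 → 140: 9+6+4 = 19
Cheapest is 159 → 107 → 123 → 140 at 16 m.
So from 159 the first move is to 107.

107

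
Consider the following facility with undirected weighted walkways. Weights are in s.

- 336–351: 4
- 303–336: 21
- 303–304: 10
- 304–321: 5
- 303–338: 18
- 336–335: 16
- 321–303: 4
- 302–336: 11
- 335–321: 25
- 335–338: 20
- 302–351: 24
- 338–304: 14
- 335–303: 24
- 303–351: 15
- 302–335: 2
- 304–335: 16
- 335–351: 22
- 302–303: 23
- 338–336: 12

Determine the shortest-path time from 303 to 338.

Enumerating some paths:
303 → 304 → 338: 10+14 = 24
303 → 338: 18 = 18
303 → 321 → 304 → 338: 4+5+14 = 23
Cheapest is 303 → 338 at 18 s.

18 s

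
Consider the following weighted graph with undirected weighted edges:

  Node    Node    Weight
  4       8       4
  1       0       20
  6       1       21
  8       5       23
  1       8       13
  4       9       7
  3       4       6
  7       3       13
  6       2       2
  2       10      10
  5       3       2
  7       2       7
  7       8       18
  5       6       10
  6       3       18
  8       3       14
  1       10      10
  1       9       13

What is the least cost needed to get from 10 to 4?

27

Shortest distances from 10:
10: 0
1: 10  (via 10)
2: 10  (via 10)
6: 12  (via 2)
7: 17  (via 2)
5: 22  (via 6)
8: 23  (via 1)
9: 23  (via 1)
3: 24  (via 5)
4: 27  (via 8)
Shortest route: 10 → 1 → 8 → 4 = 27.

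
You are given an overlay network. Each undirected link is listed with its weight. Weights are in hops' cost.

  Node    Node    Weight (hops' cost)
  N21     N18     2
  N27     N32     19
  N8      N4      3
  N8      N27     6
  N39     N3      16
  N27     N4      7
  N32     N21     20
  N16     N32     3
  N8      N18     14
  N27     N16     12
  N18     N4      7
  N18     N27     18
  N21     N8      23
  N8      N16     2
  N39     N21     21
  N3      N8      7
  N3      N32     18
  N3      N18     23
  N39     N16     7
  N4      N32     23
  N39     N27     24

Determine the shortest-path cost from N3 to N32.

12 hops' cost

Settle nodes by increasing distance from N3:
N3: 0
N8: 7  (via N3)
N16: 9  (via N8)
N4: 10  (via N8)
N32: 12  (via N16)
Shortest route: N3 → N8 → N16 → N32 = 12 hops' cost.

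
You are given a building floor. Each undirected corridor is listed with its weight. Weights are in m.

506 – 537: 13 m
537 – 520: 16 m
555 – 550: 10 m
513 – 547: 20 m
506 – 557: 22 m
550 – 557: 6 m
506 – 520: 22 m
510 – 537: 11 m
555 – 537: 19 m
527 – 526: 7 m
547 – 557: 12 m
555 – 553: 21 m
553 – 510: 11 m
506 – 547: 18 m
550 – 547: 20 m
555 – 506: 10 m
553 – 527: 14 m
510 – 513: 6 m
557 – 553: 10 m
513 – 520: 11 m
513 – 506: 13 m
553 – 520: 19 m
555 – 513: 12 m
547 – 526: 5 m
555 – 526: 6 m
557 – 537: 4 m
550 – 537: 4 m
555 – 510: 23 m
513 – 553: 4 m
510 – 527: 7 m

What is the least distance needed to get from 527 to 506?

Shortest distances from 527:
527: 0
526: 7  (via 527)
510: 7  (via 527)
547: 12  (via 526)
555: 13  (via 526)
513: 13  (via 510)
553: 14  (via 527)
537: 18  (via 510)
557: 22  (via 537)
550: 22  (via 537)
506: 23  (via 555)
Shortest route: 527 → 526 → 555 → 506 = 23 m.

23 m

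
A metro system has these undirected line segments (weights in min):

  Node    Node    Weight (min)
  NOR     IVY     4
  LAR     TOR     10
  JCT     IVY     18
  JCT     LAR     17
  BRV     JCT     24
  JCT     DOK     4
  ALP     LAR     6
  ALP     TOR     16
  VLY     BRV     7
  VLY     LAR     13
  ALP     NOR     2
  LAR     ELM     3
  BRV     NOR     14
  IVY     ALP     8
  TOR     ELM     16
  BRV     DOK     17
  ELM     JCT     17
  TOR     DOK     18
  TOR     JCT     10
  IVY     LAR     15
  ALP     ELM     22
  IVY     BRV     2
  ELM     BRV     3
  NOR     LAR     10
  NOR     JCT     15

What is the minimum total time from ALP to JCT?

Compare a few routes:
ALP–LAR–JCT: 6+17 = 23
ALP–NOR–JCT: 2+15 = 17
Cheapest is ALP–NOR–JCT at 17 min.

17 min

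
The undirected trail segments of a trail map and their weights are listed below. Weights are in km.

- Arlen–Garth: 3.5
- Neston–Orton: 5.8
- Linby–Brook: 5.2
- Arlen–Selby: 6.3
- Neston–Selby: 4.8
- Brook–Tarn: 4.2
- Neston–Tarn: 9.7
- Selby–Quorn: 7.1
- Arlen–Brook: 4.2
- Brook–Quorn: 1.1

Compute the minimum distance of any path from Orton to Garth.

Compare a few routes:
Orton–Neston–Selby–Quorn–Brook–Arlen–Garth: 5.8+4.8+7.1+1.1+4.2+3.5 = 26.5
Orton–Neston–Selby–Arlen–Garth: 5.8+4.8+6.3+3.5 = 20.4
The minimum is 20.4 km via Orton–Neston–Selby–Arlen–Garth.

20.4 km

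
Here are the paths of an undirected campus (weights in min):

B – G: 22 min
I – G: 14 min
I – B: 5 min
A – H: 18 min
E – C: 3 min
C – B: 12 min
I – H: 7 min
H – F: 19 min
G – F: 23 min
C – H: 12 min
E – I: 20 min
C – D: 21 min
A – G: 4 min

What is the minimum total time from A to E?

Compare a few routes:
A–G–I–E: 4+14+20 = 38
A–G–I–B–C–E: 4+14+5+12+3 = 38
A–H–C–E: 18+12+3 = 33
A–G–I–H–C–E: 4+14+7+12+3 = 40
The minimum is 33 min via A–H–C–E.

33 min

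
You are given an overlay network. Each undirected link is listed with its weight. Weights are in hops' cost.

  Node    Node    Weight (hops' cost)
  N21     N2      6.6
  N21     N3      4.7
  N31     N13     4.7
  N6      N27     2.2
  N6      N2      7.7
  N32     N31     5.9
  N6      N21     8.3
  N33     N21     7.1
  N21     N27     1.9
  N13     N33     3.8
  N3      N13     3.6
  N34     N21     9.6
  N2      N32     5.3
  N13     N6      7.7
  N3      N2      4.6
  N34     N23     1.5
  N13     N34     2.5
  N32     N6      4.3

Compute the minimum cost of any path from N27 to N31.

Running Dijkstra from N27:
N27: 0
N21: 1.9  (via N27)
N6: 2.2  (via N27)
N32: 6.5  (via N6)
N3: 6.6  (via N21)
N2: 8.5  (via N21)
N33: 9  (via N21)
N13: 9.9  (via N6)
N34: 11.5  (via N21)
N31: 12.4  (via N32)
Shortest route: N27–N6–N32–N31 = 12.4 hops' cost.

12.4 hops' cost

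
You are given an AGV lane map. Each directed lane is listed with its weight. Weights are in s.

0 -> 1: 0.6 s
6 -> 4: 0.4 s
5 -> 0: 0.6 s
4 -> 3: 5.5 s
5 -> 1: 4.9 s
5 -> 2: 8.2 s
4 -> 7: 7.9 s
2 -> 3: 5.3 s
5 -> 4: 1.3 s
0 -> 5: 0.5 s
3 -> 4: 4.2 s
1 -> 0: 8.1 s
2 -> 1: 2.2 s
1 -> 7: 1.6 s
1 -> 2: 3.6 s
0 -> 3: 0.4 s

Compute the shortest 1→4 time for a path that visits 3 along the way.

Shortest 1→3: 1 → 0 → 3 = 8.5
Best 3 to 4: 3 → 4 costing 4.2
Total via 3: 8.5 + 4.2 = 12.7 s.

12.7 s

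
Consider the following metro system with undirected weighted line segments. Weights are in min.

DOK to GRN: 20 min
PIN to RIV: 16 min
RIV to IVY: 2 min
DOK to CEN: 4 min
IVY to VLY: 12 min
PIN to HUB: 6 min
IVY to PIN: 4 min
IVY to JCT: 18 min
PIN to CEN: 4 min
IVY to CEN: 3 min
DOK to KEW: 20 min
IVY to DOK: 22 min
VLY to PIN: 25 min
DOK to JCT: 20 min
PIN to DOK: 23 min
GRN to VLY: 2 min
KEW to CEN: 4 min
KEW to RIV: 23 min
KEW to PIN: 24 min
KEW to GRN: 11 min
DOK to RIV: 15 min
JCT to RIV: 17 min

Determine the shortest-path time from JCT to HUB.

28 min

Settle nodes by increasing distance from JCT:
JCT: 0
RIV: 17  (via JCT)
IVY: 18  (via JCT)
DOK: 20  (via JCT)
CEN: 21  (via IVY)
PIN: 22  (via IVY)
KEW: 25  (via CEN)
HUB: 28  (via PIN)
Shortest route: JCT–IVY–PIN–HUB = 28 min.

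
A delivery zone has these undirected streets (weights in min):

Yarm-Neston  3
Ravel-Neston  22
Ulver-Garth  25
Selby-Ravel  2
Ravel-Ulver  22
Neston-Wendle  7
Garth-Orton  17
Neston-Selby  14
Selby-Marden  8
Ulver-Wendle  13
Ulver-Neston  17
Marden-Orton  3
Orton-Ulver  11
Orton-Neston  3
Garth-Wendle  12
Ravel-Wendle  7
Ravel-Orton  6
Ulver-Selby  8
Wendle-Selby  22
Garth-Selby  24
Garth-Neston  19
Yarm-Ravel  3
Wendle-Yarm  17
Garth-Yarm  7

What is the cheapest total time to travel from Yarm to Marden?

9 min

Shortest distances from Yarm:
Yarm: 0
Neston: 3  (via Yarm)
Ravel: 3  (via Yarm)
Selby: 5  (via Ravel)
Orton: 6  (via Neston)
Garth: 7  (via Yarm)
Marden: 9  (via Orton)
Shortest route: Yarm–Neston–Orton–Marden = 9 min.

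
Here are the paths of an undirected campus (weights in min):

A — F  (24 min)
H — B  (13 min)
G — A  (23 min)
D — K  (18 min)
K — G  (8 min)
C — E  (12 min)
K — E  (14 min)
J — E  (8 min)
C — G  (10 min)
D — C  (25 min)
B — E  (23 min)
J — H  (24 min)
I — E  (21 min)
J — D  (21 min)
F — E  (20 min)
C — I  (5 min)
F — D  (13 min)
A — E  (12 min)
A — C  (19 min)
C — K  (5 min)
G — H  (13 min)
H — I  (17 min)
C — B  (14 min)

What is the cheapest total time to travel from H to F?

52 min

Candidate routes:
H - J - E - F: 24+8+20 = 52
H - I - C - E - F: 17+5+12+20 = 54
Cheapest is H - J - E - F at 52 min.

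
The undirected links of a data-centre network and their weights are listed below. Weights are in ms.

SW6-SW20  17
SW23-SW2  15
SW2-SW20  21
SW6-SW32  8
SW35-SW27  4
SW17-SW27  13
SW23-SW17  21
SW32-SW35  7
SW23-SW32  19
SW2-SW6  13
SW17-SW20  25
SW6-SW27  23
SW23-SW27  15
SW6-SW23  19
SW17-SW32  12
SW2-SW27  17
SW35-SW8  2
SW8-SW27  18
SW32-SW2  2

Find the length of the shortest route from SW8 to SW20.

32 ms

Running Dijkstra from SW8:
SW8: 0
SW35: 2  (via SW8)
SW27: 6  (via SW35)
SW32: 9  (via SW35)
SW2: 11  (via SW32)
SW6: 17  (via SW32)
SW17: 19  (via SW27)
SW23: 21  (via SW27)
SW20: 32  (via SW2)
Shortest route: SW8 → SW35 → SW32 → SW2 → SW20 = 32 ms.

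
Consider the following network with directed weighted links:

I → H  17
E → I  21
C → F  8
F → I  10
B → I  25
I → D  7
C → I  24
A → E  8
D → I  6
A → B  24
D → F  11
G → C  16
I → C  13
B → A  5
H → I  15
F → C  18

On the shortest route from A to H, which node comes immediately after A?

E

Enumerating some paths:
A - E - I - H: 8+21+17 = 46
A - B - I - H: 24+25+17 = 66
The minimum is 46 via A - E - I - H.
So from A the first move is to E.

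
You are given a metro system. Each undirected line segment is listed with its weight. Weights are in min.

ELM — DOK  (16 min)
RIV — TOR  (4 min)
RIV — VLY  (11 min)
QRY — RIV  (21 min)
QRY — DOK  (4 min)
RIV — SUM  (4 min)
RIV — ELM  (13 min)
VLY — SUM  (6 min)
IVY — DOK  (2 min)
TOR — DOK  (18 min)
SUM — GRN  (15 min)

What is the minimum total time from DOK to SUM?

Enumerating some paths:
DOK → TOR → RIV → SUM: 18+4+4 = 26
DOK → QRY → RIV → SUM: 4+21+4 = 29
The minimum is 26 min via DOK → TOR → RIV → SUM.

26 min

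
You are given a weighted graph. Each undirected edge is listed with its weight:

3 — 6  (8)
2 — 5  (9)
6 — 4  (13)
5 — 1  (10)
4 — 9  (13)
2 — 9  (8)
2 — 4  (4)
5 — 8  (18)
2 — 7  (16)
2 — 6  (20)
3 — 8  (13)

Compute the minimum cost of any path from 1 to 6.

36

Settle nodes by increasing distance from 1:
1: 0
5: 10  (via 1)
2: 19  (via 5)
4: 23  (via 2)
9: 27  (via 2)
8: 28  (via 5)
7: 35  (via 2)
6: 36  (via 4)
Shortest route: 1 → 5 → 2 → 4 → 6 = 36.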